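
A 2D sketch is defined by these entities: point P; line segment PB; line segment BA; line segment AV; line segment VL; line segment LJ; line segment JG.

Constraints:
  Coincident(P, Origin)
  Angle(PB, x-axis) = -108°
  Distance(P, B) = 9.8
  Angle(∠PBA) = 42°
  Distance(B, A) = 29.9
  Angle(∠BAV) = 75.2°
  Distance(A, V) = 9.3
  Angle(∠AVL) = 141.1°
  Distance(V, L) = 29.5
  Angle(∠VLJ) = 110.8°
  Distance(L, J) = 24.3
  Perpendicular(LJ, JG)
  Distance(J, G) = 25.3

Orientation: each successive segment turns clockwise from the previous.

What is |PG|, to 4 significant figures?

17.76

∠VLJ = 110.8° gives LJ at -98.90° from the x-axis; with |LJ| = 24.3, J = (15.86, -19.14). LJ is perpendicular to JG, so JG runs at 171.1°; with |JG| = 25.3, G = (-9.140, -15.23). Then |PG| = |G − P| = 17.76.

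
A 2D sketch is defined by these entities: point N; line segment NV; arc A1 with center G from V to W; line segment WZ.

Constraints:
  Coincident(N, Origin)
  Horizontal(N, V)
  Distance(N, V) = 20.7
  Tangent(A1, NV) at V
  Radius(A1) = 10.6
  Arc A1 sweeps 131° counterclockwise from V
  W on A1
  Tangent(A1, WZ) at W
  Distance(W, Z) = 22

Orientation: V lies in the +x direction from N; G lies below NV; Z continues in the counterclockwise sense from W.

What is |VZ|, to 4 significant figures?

34.76

N is at the origin; N and V share the same y with |NV| = 20.7 and V on the +x side, so V = (20.70, 0.000). Tangency of A1 to NV means the radius GV is perpendicular to NV, so G = V + (0, -10.6) = (20.70, -10.60). On A1, V sits at bearing 90° from G; a 131° counterclockwise sweep puts W at bearing 221°, so W = G + 10.6·(cos 221°, sin 221°) = (12.70, -17.55). Tangency of A1 to WZ means the radius GW is perpendicular to WZ, so WZ runs along (−sin 221°, cos 221°); with |WZ| = 22.0, Z = (27.13, -34.16). Then |VZ| = |Z − V| = 34.76.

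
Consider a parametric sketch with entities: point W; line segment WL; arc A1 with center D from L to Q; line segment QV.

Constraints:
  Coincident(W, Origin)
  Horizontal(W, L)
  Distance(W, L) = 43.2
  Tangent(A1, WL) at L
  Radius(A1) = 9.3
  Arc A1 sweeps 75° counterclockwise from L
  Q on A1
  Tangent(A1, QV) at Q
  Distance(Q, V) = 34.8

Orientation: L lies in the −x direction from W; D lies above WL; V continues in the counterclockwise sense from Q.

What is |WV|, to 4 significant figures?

47.71

On A1, L sits at bearing -90° from D; a 75° counterclockwise sweep puts Q at bearing -15°, so Q = D + 9.3·(cos -15°, sin -15°) = (-34.22, 6.893). Since A1 is tangent to QV there, DQ ⟂ QV, so QV runs along (−sin -15°, cos -15°); with |QV| = 34.8, V = (-25.21, 40.51). Then |WV| = |V − W| = 47.71.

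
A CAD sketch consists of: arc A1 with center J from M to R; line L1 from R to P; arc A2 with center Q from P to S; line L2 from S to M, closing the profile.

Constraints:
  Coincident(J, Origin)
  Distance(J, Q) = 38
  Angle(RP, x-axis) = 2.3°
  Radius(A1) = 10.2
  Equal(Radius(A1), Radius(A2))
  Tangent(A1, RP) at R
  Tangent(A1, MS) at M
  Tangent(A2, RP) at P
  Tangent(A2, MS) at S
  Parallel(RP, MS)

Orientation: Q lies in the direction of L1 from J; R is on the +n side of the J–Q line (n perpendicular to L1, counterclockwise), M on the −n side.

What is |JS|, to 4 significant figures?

39.35

The slot axis is L1's direction at 2.3°, so u = (cos 2.3°, sin 2.3°) = (0.9992, 0.04013) and n = (−sin 2.3°, cos 2.3°) = (-0.04013, 0.9992). J is at the origin and Q lies 38.0 along u from J, so Q = 38.0·u = (37.97, 1.525). Tangency of A1 to both parallel lines with radius 10.2 puts R and M at J ± 10.2·n: R = (-0.4093, 10.19), M = (0.4093, -10.19). Equal radii place P and S the same way about Q: P = Q + 10.2·n = (37.56, 11.72), S = Q − 10.2·n = (38.38, -8.667). Then |JS| = |S − J| = 39.35.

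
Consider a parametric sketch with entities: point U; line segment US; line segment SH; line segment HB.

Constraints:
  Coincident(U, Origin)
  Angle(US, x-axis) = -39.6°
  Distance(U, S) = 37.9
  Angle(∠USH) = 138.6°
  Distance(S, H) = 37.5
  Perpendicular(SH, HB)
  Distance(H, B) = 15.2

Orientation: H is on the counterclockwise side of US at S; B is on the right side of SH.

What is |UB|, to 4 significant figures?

77.25

U is at the origin; US runs at -39.6° with length 37.9, so S = 37.9·(cos -39.6°, sin -39.6°) = (29.20, -24.16). ∠USH = 138.6°, so SH runs at -39.6° + (180° − 138.6°) = 1.800° from the x-axis; with |SH| = 37.5, H = S + 37.5·(cos 1.800°, sin 1.800°) = (66.68, -22.98). SH is perpendicular to HB; with |HB| = 15.2 on the right of SH, B = H + 15.2·(0.03141, -0.9995) = (67.16, -38.17). Then |UB| = |B − U| = 77.25.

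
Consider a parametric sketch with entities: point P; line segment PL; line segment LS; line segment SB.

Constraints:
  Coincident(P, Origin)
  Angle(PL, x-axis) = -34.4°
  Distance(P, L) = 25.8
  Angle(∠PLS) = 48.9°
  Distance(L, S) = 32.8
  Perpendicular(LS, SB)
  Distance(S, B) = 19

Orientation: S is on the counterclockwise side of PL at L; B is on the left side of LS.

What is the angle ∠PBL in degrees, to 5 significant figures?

31.681°

P is at the origin; PL runs at -34.4° with length 25.8, so L = 25.8·(cos -34.4°, sin -34.4°) = (21.288, -14.576). ∠PLS = 48.9°, so LS runs at -34.4° + (180° − 48.9°) = 96.700° from the x-axis; with |LS| = 32.8, S = L + 32.8·(cos 96.700°, sin 96.700°) = (17.461, 18.000). LS is perpendicular to SB; with |SB| = 19.0 on the left of LS, B = S + 19.0·(-0.99317, -0.11667) = (-1.4091, 15.783). Then cos ∠PBL = BP·BL / (|BP||BL|), giving 31.681°.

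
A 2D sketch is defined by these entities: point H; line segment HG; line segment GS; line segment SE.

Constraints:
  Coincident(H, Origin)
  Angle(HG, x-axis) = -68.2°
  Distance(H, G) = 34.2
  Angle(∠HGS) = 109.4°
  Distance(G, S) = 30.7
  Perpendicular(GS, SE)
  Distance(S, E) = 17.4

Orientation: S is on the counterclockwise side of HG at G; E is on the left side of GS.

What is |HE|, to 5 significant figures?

44.607

∠HGS = 109.4°, so GS runs at -68.2° + (180° − 109.4°) = 2.4000° from the x-axis; with |GS| = 30.7, S = G + 30.7·(cos 2.4000°, sin 2.4000°) = (43.374, -30.469). The perpendicularity gives SE at right angles to GS; with |SE| = 17.4 on the left of GS, E = S + 17.4·(-0.041876, 0.99912) = (42.645, -13.084). Then |HE| = |E − H| = 44.607.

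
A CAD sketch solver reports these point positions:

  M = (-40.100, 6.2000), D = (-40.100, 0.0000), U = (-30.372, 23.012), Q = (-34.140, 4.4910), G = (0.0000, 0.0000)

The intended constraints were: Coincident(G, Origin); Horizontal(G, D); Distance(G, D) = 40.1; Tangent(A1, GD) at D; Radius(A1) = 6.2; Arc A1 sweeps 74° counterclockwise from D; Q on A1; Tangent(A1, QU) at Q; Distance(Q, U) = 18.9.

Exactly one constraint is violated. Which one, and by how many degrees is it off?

Tangent(A1, QU) at Q — off by 4.50°.

G = (0.00, 0.00) ✓; G.y = 0.00, D.y = 0.00 ✓; |GD| = 40.10 ✓; ∠(MD, DG) = 90.00° ✓; |MD| = 6.200 ✓; bearing(M→Q) − bearing(M→D) = 74.00° ✓; |MQ| = 6.200 ✓; ∠(MQ, QU) = 85.50° ✗; |QU| = 18.90 ✓.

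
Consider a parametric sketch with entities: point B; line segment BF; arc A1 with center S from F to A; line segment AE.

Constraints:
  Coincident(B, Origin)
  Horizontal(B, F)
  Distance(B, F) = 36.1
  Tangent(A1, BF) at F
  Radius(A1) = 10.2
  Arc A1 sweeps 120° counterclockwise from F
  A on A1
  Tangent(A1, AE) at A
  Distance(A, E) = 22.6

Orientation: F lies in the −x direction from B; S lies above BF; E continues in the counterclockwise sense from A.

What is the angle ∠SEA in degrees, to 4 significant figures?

24.29°

On A1, F sits at bearing -90° from S; a 120° counterclockwise sweep puts A at bearing 30°, so A = S + 10.2·(cos 30°, sin 30°) = (-27.27, 15.30). The tangent condition forces SA to be normal to AE, so AE runs along (−sin 30°, cos 30°); with |AE| = 22.6, E = (-38.57, 34.87). Then cos ∠SEA = ES·EA / (|ES||EA|), giving 24.29°.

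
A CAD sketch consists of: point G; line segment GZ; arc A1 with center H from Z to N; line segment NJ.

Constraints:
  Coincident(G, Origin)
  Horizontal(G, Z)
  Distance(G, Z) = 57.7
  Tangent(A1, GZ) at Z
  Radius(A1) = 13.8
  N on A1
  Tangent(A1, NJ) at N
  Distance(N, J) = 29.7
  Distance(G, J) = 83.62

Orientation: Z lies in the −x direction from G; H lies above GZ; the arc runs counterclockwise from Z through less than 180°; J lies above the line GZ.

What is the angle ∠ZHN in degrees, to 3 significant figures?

140°

G is at the origin; GZ is horizontal with |GZ| = 57.7 and Z on the −x side, so Z = (-57.7, 0.00). The tangent condition forces HZ to be normal to GZ, so H = Z + (0, 13.8) = (-57.7, 13.8). Since HN ⟂ NJ (tangency), |HJ| = √(13.8² + 29.7²) = 32.7 regardless of where N sits on A1. So J lies on both circle(G, 83.62) and circle(H, 32.7); the above-GZ intersection is J = (-71.4, 43.6). N is the foot of the tangent from J: N = (-48.8, 24.3).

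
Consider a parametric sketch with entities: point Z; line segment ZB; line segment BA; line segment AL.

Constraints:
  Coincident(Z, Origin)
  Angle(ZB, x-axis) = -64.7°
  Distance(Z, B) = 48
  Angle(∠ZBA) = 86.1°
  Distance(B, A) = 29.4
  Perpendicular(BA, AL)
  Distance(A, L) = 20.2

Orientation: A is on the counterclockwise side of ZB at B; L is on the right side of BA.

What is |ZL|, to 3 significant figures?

72.9

Z is at the origin; ZB runs at -64.7° with length 48.0, so B = 48.0·(cos -64.7°, sin -64.7°) = (20.5, -43.4). ∠ZBA = 86.1°, so BA runs at -64.7° + (180° − 86.1°) = 29.2° from the x-axis; with |BA| = 29.4, A = B + 29.4·(cos 29.2°, sin 29.2°) = (46.2, -29.1). BA is perpendicular to AL; with |AL| = 20.2 on the right of BA, L = A + 20.2·(0.488, -0.873) = (56.0, -46.7). Then |ZL| = |L − Z| = 72.9.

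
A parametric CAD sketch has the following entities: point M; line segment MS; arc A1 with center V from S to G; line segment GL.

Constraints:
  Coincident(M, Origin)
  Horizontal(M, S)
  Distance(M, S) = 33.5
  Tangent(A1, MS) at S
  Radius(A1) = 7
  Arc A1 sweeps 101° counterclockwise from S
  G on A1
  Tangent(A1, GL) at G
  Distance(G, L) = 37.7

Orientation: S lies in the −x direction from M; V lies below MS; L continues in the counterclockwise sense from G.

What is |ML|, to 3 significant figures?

56.2

On A1, S sits at bearing 90° from V; a 101° counterclockwise sweep puts G at bearing 191°, so G = V + 7.0·(cos 191°, sin 191°) = (-40.4, -8.34). Tangency of A1 to GL means the radius VG is perpendicular to GL, so GL runs along (−sin 191°, cos 191°); with |GL| = 37.7, L = (-33.2, -45.3). Then |ML| = |L − M| = 56.2.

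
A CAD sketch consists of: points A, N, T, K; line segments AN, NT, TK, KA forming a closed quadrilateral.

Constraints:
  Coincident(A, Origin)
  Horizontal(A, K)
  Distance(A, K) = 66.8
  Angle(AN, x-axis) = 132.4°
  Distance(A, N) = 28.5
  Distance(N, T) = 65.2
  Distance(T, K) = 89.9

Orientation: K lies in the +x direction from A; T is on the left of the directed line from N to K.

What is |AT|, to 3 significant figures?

77.0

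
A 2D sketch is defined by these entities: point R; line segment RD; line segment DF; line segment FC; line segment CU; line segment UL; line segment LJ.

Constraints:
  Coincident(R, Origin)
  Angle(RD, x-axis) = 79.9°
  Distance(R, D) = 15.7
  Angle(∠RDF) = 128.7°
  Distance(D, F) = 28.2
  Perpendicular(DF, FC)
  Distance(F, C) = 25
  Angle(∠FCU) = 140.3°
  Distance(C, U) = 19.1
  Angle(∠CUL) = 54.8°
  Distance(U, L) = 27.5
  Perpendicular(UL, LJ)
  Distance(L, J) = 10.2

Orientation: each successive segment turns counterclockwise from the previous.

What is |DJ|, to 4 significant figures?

21.43

R is at the origin; RD runs at 79.9° with length 15.7, so D = (2.753, 15.46). ∠RDF = 128.7° gives DF at 131.2° from the x-axis; with |DF| = 28.2, F = (-15.82, 36.67). The perpendicularity gives FC at right angles to DF, so FC runs at -138.8°; with |FC| = 25.0, C = (-34.63, 20.21). ∠FCU = 140.3° gives CU at -99.10° from the x-axis; with |CU| = 19.1, U = (-37.65, 1.348). ∠CUL = 54.8° gives UL at 26.10° from the x-axis; with |UL| = 27.5, L = (-12.96, 13.45). UL ⟂ LJ, so LJ runs at 116.1°; with |LJ| = 10.2, J = (-17.44, 22.61). Then |DJ| = |J − D| = 21.43.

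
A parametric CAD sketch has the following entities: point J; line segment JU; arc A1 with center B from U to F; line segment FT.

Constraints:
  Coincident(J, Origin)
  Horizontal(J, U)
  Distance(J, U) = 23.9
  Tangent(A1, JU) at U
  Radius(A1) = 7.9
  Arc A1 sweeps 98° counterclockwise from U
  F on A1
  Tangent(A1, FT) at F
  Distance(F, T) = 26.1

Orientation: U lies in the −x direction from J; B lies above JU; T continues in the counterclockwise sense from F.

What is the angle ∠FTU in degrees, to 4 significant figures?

14.86°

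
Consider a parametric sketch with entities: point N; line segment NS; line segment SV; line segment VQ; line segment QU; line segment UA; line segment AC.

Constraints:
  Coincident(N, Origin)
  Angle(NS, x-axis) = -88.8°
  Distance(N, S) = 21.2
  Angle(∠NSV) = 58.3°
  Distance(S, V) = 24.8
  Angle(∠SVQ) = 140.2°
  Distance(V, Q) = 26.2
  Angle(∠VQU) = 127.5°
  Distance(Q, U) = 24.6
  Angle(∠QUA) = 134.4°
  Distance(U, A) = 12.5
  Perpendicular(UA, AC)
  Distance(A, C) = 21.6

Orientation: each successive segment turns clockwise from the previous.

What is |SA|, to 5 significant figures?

60.622

N is at the origin; NS runs at -88.8° with length 21.2, so S = (0.44398, -21.195). ∠NSV = 58.3° gives SV at 149.50° from the x-axis; with |SV| = 24.8, V = (-20.924, -8.6084). ∠SVQ = 140.2° gives VQ at 109.70° from the x-axis; with |VQ| = 26.2, Q = (-29.756, 16.058). ∠VQU = 127.5° gives QU at 57.200° from the x-axis; with |QU| = 24.6, U = (-16.430, 36.736). ∠QUA = 134.4° gives UA at 11.600° from the x-axis; with |UA| = 12.5, A = (-4.1856, 39.250). Then |SA| = |A − S| = 60.622.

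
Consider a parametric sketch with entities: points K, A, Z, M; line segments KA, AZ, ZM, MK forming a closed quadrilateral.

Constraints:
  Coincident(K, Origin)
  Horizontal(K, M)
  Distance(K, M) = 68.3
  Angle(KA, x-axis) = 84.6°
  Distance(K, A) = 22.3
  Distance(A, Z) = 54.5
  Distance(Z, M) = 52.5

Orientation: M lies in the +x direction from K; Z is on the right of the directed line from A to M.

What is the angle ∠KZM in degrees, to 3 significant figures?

98.5°

K is at the origin; KM is horizontal with |KM| = 68.3 and M in +x, so M = (68.3, 0). KA runs at 84.6° with |KA| = 22.3, so A = (2.10, 22.2). Z is determined by |AZ| = 54.5 and |ZM| = 52.5 together: it lies at the intersection of circle(A, 54.5) and circle(M, 52.5). With |AM| = 69.8, the foot of the radical line on AM is 36.4 from A and the perpendicular offset is √(54.5² − 36.4²) = 40.5. Taking the right-of-AM solution: Z = (23.8, -27.8).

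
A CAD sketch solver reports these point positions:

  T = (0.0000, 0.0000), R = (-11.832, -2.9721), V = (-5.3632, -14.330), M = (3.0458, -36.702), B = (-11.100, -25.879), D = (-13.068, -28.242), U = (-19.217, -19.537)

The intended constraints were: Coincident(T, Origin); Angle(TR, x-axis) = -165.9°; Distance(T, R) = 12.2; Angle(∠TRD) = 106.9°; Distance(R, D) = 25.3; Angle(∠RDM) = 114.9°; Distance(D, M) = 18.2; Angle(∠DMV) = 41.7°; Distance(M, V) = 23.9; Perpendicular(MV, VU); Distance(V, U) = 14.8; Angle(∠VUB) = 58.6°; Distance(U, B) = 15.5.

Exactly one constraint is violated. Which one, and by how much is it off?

Distance(U, B) = 15.5 — off by 5.20.

T = (0.00, 0.00) ✓; TR at -165.9° ✓; |TR| = 12.20 ✓; ∠TRD = 106.9° ✓; |RD| = 25.30 ✓; ∠RDM = 114.9° ✓; |DM| = 18.20 ✓; ∠DMV = 41.70° ✓; |MV| = 23.90 ✓; ∠(MV, VU) = 90.00° ✓; |VU| = 14.80 ✓; ∠VUB = 58.60° ✓; |UB| = 10.30 ✗.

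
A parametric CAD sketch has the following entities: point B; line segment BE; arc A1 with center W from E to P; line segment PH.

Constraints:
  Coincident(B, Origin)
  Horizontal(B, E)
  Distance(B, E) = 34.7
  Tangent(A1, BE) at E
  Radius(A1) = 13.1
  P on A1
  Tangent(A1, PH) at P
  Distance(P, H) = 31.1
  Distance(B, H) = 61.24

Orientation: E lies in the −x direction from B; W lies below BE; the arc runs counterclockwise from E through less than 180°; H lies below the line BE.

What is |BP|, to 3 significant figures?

50.1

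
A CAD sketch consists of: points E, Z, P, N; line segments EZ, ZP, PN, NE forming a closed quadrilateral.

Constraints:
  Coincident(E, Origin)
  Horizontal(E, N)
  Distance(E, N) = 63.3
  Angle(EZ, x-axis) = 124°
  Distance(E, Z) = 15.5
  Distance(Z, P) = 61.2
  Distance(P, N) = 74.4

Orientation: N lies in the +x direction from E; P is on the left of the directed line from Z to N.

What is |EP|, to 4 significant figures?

68.64

E is at the origin; EN is horizontal with |EN| = 63.3 and N in +x, so N = (63.3, 0). EZ runs at 124.0° with |EZ| = 15.5, so Z = (-8.667, 12.85). P is determined by |ZP| = 61.2 and |PN| = 74.4 together: it lies at the intersection of circle(Z, 61.2) and circle(N, 74.4). With |ZN| = 73.11, the foot of the radical line on ZN is 24.31 from Z and the perpendicular offset is √(61.2² − 24.31²) = 56.16. Taking the left-of-ZN solution: P = (25.14, 63.87).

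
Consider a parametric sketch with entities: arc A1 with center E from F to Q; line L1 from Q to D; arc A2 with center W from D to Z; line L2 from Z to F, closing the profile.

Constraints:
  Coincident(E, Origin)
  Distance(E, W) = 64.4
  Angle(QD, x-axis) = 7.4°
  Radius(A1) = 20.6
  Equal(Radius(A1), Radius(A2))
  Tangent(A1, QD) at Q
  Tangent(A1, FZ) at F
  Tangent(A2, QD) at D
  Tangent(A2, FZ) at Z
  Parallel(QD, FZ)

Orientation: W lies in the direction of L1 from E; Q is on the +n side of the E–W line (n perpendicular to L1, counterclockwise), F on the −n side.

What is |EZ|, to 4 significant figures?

67.61

The slot axis is L1's direction at 7.4°, so u = (cos 7.4°, sin 7.4°) = (0.9917, 0.1288) and n = (−sin 7.4°, cos 7.4°) = (-0.1288, 0.9917). E is at the origin and W lies 64.4 along u from E, so W = 64.4·u = (63.86, 8.294). Tangency of A1 to both parallel lines with radius 20.6 puts Q and F at E ± 20.6·n: Q = (-2.653, 20.43), F = (2.653, -20.43). Equal radii place D and Z the same way about W: D = W + 20.6·n = (61.21, 28.72), Z = W − 20.6·n = (66.52, -12.13). Then |EZ| = |Z − E| = 67.61.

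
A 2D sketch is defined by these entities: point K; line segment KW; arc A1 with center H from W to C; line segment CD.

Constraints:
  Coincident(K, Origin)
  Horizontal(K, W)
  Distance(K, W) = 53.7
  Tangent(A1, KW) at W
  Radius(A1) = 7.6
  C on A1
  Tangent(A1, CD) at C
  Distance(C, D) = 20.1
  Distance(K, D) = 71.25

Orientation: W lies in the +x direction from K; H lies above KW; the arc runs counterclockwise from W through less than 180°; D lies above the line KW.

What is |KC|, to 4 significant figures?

61.20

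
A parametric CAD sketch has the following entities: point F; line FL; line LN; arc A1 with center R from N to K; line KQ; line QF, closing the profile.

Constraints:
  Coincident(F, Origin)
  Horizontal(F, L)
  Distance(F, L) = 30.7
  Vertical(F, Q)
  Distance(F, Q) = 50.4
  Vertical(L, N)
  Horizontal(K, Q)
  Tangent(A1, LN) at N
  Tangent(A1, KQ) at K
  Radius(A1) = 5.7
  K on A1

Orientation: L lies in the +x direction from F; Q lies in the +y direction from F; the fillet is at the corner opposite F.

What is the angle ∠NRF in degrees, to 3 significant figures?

119°

F is at the origin; FL is horizontal with |FL| = 30.7 and L on the +x side, so L = (30.7, 0.00). F and Q share the same x with |FQ| = 50.4 and Q on the +y side, so Q = (0.00, 50.4). The virtual corner opposite F is at (30.7, 50.4). A1 meets LN tangentially, so RN is at right angles to LN and the tangent condition forces RK to be normal to KQ, with radius 5.7, so the center R sits 5.7 in from both sides at R = (25.0, 44.7). That places the tangent points at N = (30.7, 44.7) on LN and K = (25.0, 50.4) on KQ. Then cos ∠NRF = RN·RF / (|RN||RF|), giving 119°.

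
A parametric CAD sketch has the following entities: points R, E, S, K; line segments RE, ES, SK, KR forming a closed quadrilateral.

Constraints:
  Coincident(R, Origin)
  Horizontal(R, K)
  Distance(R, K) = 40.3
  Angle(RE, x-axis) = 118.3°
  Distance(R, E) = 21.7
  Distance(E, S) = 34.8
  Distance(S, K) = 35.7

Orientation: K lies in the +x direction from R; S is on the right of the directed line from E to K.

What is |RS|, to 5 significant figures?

13.102

R is at the origin; R and K share the same y with |RK| = 40.3 and K in +x, so K = (40.3, 0). RE runs at 118.3° with |RE| = 21.7, so E = (-10.288, 19.106). S is determined by |ES| = 34.8 and |SK| = 35.7 together: it lies at the intersection of circle(E, 34.8) and circle(K, 35.7). With |EK| = 54.076, the foot of the radical line on EK is 26.451 from E and the perpendicular offset is √(34.8² − 26.451²) = 22.614. Taking the right-of-EK solution: S = (6.4673, -11.395).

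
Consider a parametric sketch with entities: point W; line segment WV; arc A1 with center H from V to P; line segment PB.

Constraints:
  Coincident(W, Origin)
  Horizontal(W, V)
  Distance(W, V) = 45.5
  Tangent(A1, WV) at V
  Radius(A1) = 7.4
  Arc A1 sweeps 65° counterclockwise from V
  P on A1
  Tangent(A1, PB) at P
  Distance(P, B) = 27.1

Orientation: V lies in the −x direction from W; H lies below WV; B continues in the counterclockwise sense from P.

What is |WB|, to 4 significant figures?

69.89

W is at the origin; W and V share the same y with |WV| = 45.5 and V on the −x side, so V = (-45.50, 0.000). Tangency of A1 to WV means the radius HV is perpendicular to WV, so H = V + (0, -7.4) = (-45.50, -7.400). On A1, V sits at bearing 90° from H; a 65° counterclockwise sweep puts P at bearing 155°, so P = H + 7.4·(cos 155°, sin 155°) = (-52.21, -4.273). Tangency of A1 to PB means the radius HP is perpendicular to PB, so PB runs along (−sin 155°, cos 155°); with |PB| = 27.1, B = (-63.66, -28.83). Then |WB| = |B − W| = 69.89.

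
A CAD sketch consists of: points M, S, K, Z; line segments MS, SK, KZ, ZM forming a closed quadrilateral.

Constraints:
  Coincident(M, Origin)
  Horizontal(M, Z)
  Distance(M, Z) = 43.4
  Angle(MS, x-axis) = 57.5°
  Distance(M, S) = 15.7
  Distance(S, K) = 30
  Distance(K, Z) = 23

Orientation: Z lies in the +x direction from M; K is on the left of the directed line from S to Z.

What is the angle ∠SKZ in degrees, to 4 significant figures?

88.71°

M is at the origin; MZ is horizontal with |MZ| = 43.4 and Z in +x, so Z = (43.4, 0). MS runs at 57.5° with |MS| = 15.7, so S = (8.436, 13.24). K is determined by |SK| = 30.0 and |KZ| = 23.0 together: it lies at the intersection of circle(S, 30.0) and circle(Z, 23.0). With |SZ| = 37.39, the foot of the radical line on SZ is 23.66 from S and the perpendicular offset is √(30.0² − 23.66²) = 18.45. Taking the left-of-SZ solution: K = (37.09, 22.12).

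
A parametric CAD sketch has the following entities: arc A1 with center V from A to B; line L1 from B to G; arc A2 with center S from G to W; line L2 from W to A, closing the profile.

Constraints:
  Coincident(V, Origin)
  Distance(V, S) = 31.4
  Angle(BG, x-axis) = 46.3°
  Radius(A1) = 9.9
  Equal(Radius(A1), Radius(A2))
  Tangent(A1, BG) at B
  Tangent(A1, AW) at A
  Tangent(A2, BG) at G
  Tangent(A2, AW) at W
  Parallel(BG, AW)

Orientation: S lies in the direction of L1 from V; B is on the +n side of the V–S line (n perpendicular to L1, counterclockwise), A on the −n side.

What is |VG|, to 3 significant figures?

32.9

Tangency of A1 to both parallel lines with radius 9.9 puts B and A at V ± 9.9·n: B = (-7.16, 6.84), A = (7.16, -6.84). Equal radii place G and W the same way about S: G = S + 9.9·n = (14.5, 29.5), W = S − 9.9·n = (28.9, 15.9). Then |VG| = |G − V| = 32.9.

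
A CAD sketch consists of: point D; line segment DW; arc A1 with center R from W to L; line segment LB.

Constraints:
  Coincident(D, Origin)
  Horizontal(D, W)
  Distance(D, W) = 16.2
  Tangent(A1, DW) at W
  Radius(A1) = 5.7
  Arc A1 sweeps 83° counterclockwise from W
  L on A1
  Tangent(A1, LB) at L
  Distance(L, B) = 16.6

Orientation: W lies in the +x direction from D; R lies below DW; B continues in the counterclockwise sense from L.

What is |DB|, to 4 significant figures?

23.11

D is at the origin; D and W share the same y with |DW| = 16.2 and W on the +x side, so W = (16.20, 0.000). Since A1 is tangent to DW there, RW ⟂ DW, so R = W + (0, -5.7) = (16.20, -5.700). On A1, W sits at bearing 90° from R; an 83° counterclockwise sweep puts L at bearing 173°, so L = R + 5.7·(cos 173°, sin 173°) = (10.54, -5.005). A1 meets LB tangentially, so RL is at right angles to LB, so LB runs along (−sin 173°, cos 173°); with |LB| = 16.6, B = (8.519, -21.48). Then |DB| = |B − D| = 23.11.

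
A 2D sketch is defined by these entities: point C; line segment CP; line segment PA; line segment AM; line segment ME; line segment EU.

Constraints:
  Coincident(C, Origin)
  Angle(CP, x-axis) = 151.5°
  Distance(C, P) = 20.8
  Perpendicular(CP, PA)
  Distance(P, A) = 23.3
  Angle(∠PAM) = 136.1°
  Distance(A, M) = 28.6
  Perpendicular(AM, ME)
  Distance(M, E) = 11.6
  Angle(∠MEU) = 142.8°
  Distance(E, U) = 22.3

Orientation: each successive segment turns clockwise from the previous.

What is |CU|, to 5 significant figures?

17.574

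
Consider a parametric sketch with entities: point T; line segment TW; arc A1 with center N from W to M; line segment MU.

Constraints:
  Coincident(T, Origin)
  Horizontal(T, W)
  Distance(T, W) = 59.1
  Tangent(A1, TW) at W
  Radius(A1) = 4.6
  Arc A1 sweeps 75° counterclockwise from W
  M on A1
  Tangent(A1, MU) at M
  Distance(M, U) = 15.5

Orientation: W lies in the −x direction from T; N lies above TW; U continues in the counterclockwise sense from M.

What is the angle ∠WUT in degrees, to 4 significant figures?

94.75°

On A1, W sits at bearing -90° from N; a 75° counterclockwise sweep puts M at bearing -15°, so M = N + 4.6·(cos -15°, sin -15°) = (-54.66, 3.409). A1 meets MU tangentially, so NM is at right angles to MU, so MU runs along (−sin -15°, cos -15°); with |MU| = 15.5, U = (-50.65, 18.38). Then cos ∠WUT = UW·UT / (|UW||UT|), giving 94.75°.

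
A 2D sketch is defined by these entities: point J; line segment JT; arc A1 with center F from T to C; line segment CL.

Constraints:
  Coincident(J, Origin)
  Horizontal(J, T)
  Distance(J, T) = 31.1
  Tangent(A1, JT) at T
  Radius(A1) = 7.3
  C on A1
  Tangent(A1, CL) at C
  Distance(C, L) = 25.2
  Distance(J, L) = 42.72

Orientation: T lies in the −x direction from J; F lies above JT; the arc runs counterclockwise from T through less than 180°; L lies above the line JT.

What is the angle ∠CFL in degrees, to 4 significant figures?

73.84°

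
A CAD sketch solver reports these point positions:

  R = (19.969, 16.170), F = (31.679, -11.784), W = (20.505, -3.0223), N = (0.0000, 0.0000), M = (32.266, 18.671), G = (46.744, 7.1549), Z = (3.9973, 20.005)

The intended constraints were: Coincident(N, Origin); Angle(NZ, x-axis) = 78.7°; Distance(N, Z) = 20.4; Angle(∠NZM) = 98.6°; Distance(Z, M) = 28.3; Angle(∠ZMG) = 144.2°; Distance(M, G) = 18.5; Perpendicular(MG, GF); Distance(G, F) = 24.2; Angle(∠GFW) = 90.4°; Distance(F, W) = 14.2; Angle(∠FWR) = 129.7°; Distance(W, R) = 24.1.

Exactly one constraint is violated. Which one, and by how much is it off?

Distance(W, R) = 24.1 — off by 4.90.

N = (0.00, 0.00) ✓; NZ at 78.70° ✓; |NZ| = 20.40 ✓; ∠NZM = 98.60° ✓; |ZM| = 28.30 ✓; ∠ZMG = 144.2° ✓; |MG| = 18.50 ✓; ∠(MG, GF) = 90.00° ✓; |GF| = 24.20 ✓; ∠GFW = 90.40° ✓; |FW| = 14.20 ✓; ∠FWR = 129.7° ✓; |WR| = 19.20 ✗.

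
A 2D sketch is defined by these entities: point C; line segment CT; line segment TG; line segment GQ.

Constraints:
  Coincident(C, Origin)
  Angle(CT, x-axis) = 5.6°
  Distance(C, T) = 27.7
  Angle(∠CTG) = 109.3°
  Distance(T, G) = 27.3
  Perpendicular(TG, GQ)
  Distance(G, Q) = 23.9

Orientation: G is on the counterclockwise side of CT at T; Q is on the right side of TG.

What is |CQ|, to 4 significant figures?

61.91

C is at the origin; CT runs at 5.6° with length 27.7, so T = 27.7·(cos 5.6°, sin 5.6°) = (27.57, 2.703). ∠CTG = 109.3°, so TG runs at 5.6° + (180° − 109.3°) = 76.30° from the x-axis; with |TG| = 27.3, G = T + 27.3·(cos 76.30°, sin 76.30°) = (34.03, 29.23). TG is perpendicular to GQ; with |GQ| = 23.9 on the right of TG, Q = G + 23.9·(0.9715, -0.2368) = (57.25, 23.57). Then |CQ| = |Q − C| = 61.91.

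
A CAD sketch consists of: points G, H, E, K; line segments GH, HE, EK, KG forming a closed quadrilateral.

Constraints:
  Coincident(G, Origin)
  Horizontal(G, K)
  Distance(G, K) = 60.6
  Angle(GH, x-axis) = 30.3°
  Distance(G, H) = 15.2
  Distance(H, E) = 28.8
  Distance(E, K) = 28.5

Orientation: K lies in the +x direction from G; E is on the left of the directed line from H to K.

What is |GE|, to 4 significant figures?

43.93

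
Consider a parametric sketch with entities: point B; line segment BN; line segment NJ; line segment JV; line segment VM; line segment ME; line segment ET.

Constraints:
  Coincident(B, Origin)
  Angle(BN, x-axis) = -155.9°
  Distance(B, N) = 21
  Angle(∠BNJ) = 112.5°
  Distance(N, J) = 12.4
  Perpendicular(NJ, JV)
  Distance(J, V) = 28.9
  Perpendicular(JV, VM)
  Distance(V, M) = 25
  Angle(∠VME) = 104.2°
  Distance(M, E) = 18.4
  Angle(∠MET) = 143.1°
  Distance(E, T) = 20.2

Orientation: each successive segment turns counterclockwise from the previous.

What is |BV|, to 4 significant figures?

22.54

∠BNJ = 112.5° gives NJ at -88.40° from the x-axis; with |NJ| = 12.4, J = (-18.82, -20.97). NJ ⟂ JV, so JV runs at 1.600°; with |JV| = 28.9, V = (10.07, -20.16). Then |BV| = |V − B| = 22.54.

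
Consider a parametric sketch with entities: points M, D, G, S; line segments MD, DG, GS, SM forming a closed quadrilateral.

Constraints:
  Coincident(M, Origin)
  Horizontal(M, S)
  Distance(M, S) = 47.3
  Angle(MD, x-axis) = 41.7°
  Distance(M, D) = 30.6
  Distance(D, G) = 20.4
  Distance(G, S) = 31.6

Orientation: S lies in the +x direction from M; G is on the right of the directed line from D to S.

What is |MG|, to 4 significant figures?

15.77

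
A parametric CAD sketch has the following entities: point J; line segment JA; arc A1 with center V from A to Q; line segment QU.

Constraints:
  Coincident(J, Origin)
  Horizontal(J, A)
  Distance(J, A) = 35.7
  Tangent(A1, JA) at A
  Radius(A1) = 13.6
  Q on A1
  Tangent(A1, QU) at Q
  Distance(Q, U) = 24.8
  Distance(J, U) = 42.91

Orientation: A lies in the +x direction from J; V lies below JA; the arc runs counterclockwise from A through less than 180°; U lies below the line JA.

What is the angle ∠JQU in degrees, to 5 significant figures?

116.83°

J is at the origin; JA is horizontal with |JA| = 35.7 and A on the +x side, so A = (35.700, 0.0000). Tangency of A1 to JA means the radius VA is perpendicular to JA, so V = A + (0, -13.6) = (35.700, -13.600). Since VQ ⟂ QU (tangency), |VU| = √(13.6² + 24.8²) = 28.284 regardless of where Q sits on A1. So U lies on both circle(J, 42.91) and circle(V, 28.284); the below-JA intersection is U = (20.707, -37.583). Q is the foot of the tangent from U: Q = (22.122, -12.824).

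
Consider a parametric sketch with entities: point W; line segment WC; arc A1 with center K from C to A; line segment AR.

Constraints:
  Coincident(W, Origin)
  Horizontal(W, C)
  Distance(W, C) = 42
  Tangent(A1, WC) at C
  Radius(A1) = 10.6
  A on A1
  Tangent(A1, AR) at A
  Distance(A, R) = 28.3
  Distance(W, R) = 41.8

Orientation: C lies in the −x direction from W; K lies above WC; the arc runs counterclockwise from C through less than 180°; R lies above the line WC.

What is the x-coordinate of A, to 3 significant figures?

-31.9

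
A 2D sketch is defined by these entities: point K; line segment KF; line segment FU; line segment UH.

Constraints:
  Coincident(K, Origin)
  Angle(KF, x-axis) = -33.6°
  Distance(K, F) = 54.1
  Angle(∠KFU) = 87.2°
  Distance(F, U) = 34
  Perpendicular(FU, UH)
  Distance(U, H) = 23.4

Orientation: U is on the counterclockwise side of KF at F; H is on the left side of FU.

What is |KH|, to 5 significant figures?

43.838

K is at the origin; KF runs at -33.6° with length 54.1, so F = 54.1·(cos -33.6°, sin -33.6°) = (45.061, -29.938). ∠KFU = 87.2°, so FU runs at -33.6° + (180° − 87.2°) = 59.200° from the x-axis; with |FU| = 34.0, U = F + 34.0·(cos 59.200°, sin 59.200°) = (62.470, -0.73385). The perpendicularity gives UH at right angles to FU; with |UH| = 23.4 on the left of FU, H = U + 23.4·(-0.85896, 0.51204) = (42.371, 11.248). Then |KH| = |H − K| = 43.838.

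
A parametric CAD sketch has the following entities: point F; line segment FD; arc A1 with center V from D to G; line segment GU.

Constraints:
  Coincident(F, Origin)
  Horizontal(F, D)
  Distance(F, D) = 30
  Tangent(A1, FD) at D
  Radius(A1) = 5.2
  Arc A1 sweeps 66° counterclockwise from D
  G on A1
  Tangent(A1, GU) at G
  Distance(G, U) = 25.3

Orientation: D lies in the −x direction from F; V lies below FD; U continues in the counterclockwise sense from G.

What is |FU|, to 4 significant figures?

52.11

On A1, D sits at bearing 90° from V; a 66° counterclockwise sweep puts G at bearing 156°, so G = V + 5.2·(cos 156°, sin 156°) = (-34.75, -3.085). Since A1 is tangent to GU there, VG ⟂ GU, so GU runs along (−sin 156°, cos 156°); with |GU| = 25.3, U = (-45.04, -26.20). Then |FU| = |U − F| = 52.11.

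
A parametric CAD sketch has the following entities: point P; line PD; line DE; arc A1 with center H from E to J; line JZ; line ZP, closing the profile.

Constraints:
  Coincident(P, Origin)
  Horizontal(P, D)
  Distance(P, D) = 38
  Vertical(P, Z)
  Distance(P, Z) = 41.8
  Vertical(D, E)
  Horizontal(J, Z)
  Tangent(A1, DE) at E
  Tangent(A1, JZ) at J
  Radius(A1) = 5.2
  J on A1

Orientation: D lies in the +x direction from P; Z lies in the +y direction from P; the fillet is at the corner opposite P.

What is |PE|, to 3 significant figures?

52.8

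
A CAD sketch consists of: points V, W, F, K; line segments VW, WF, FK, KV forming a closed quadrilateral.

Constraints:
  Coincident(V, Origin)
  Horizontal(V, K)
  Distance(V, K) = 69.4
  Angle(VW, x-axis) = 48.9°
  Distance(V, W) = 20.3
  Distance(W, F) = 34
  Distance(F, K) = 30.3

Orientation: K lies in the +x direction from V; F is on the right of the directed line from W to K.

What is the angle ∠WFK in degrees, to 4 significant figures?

129.2°

Checks: |WF| = 34.00 ✓; |FK| = 30.30 ✓.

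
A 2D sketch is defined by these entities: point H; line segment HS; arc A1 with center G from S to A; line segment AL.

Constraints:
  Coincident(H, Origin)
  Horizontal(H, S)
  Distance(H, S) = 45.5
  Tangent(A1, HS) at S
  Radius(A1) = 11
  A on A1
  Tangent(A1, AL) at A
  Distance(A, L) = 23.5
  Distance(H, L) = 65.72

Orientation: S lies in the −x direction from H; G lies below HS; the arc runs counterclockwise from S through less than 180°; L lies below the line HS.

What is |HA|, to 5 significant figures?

57.625

H is at the origin; H and S share the same y with |HS| = 45.5 and S on the −x side, so S = (-45.500, 0.0000). The tangent condition forces GS to be normal to HS, so G = S + (0, -11) = (-45.500, -11.000). Since GA ⟂ AL (tangency), |GL| = √(11.0² + 23.5²) = 25.947 regardless of where A sits on A1. So L lies on both circle(H, 65.72) and circle(G, 25.947); the below-HS intersection is L = (-55.719, -34.850). A is the foot of the tangent from L: A = (-56.494, -11.363).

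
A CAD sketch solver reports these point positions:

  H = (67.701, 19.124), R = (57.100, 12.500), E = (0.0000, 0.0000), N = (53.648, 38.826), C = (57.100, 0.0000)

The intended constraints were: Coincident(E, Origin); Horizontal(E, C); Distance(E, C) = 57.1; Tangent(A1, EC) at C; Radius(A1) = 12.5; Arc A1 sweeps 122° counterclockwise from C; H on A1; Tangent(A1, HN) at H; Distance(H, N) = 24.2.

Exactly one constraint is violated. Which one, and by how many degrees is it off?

Tangent(A1, HN) at H — off by 3.50°.

E = (0.00, 0.00) ✓; E.y = 0.00, C.y = 0.00 ✓; |EC| = 57.10 ✓; ∠(RC, CE) = 90.00° ✓; |RC| = 12.50 ✓; bearing(R→H) − bearing(R→C) = 122.0° ✓; |RH| = 12.50 ✓; ∠(RH, HN) = 86.50° ✗; |HN| = 24.20 ✓.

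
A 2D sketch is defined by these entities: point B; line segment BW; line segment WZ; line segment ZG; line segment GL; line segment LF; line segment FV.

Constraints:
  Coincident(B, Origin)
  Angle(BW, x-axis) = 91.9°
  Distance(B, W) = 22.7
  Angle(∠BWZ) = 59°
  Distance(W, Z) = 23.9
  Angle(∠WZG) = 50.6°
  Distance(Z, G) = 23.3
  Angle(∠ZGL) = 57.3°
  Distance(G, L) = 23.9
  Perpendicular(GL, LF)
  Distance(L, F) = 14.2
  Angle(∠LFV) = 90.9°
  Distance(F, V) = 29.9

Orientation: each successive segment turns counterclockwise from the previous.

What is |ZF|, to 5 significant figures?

12.538

∠ZGL = 57.3° gives GL at 105.00° from the x-axis; with |GL| = 23.9, L = (-4.8083, 25.707). The perpendicularity gives LF at right angles to GL, so LF runs at -165.00°; with |LF| = 14.2, F = (-18.524, 22.032). Then |ZF| = |F − Z| = 12.538.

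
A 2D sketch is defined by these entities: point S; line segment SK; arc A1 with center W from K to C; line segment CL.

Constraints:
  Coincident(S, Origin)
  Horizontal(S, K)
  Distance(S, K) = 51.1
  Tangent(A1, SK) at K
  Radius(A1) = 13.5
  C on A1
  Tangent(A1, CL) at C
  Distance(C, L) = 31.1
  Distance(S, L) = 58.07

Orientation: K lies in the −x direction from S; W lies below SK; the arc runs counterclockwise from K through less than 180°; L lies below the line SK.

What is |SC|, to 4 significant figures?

64.63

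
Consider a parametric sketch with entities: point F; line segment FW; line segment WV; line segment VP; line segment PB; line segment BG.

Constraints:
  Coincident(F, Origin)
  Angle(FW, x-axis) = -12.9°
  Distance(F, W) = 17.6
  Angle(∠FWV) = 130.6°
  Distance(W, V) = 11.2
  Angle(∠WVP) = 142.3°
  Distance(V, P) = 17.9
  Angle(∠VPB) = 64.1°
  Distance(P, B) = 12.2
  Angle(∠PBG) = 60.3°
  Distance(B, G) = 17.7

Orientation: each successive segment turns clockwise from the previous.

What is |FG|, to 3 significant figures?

30.6

F is at the origin; FW runs at -12.9° with length 17.6, so W = (17.2, -3.93). ∠FWV = 130.6° gives WV at -62.3° from the x-axis; with |WV| = 11.2, V = (22.4, -13.8). ∠WVP = 142.3° gives VP at -100° from the x-axis; with |VP| = 17.9, P = (19.3, -31.5). ∠VPB = 64.1° gives PB at 144° from the x-axis; with |PB| = 12.2, B = (9.37, -24.3). ∠PBG = 60.3° gives BG at 24.4° from the x-axis; with |BG| = 17.7, G = (25.5, -17.0). Then |FG| = |G − F| = 30.6.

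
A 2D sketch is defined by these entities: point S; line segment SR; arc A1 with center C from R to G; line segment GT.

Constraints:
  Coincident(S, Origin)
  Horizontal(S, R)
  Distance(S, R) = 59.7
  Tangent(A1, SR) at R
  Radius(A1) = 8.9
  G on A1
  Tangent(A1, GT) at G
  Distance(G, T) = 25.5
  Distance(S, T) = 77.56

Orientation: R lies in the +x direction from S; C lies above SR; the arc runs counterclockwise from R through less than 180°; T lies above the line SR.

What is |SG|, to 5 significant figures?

69.117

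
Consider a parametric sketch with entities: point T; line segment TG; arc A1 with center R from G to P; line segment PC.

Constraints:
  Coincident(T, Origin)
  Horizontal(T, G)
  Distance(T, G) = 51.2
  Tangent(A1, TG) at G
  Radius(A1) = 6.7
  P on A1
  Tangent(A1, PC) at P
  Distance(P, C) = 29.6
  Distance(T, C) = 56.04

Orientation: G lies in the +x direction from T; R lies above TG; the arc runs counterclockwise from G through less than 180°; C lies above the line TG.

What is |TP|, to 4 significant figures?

57.94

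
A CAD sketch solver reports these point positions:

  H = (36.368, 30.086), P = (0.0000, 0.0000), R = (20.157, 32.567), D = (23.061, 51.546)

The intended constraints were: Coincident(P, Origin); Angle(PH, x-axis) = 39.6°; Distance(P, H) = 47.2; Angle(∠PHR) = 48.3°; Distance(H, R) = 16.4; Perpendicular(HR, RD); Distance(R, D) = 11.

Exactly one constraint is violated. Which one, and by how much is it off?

Distance(R, D) = 11 — off by 8.20.

P = (0.00, 0.00) ✓; PH at 39.60° ✓; |PH| = 47.20 ✓; ∠PHR = 48.30° ✓; |HR| = 16.40 ✓; ∠(HR, RD) = 90.00° ✓; |RD| = 19.20 ✗.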